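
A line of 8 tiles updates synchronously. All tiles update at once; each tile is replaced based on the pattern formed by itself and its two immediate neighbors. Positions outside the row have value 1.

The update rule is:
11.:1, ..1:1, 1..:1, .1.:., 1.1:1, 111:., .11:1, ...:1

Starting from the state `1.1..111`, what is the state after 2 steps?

step 1: 11.111..
step 2: .111.111

.111.111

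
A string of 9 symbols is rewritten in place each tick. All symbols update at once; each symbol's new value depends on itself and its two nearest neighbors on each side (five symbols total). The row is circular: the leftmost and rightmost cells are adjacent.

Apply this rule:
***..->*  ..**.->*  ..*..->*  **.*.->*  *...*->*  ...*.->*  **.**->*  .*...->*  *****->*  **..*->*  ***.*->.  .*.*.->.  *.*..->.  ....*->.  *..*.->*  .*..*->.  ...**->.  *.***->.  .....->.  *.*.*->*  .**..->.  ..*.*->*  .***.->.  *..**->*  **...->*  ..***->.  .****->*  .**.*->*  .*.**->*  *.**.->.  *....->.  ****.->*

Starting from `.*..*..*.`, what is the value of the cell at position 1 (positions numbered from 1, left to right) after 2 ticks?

.

**.**.**.
.**.**.**
position 1 holds .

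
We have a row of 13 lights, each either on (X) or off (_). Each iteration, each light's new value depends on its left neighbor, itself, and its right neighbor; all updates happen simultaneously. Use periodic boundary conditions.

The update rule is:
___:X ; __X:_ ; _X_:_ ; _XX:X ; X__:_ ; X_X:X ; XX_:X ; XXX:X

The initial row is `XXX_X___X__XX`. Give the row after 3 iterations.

XXXX_XX_XXXXX

XXXX__X____XX
XXXX____XX_XX
XXXX_XX_XXXXX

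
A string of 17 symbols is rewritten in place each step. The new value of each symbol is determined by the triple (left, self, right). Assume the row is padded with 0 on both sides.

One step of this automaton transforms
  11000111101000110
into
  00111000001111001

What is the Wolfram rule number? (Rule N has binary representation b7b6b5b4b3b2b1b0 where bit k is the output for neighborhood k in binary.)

23

position 6: 111 → 0  (bit 7 = 0)
position 1: 110 → 0  (bit 6 = 0)
position 9: 101 → 0  (bit 5 = 0)
position 2: 100 → 1  (bit 4 = 1)
position 0: 011 → 0  (bit 3 = 0)
position 10: 010 → 1  (bit 2 = 1)
position 4: 001 → 1  (bit 1 = 1)
position 3: 000 → 1  (bit 0 = 1)
bits b7..b0 = 00010111 = 23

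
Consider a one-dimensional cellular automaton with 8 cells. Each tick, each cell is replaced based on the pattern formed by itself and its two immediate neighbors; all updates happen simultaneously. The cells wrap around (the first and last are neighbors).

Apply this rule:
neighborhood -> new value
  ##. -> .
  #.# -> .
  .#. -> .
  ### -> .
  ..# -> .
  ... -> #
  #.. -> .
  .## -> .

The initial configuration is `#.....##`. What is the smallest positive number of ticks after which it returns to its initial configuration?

2

tick 1: ..###...
tick 2: #.....##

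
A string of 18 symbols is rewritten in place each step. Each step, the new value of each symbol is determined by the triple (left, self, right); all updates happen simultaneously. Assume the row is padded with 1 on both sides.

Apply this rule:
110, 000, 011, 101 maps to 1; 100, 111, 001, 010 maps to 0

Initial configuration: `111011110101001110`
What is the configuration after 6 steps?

100001111100111010

001110011010001011
001010011100100110
000100010100000111
010001001001110100
100100000001011000
100001111100111010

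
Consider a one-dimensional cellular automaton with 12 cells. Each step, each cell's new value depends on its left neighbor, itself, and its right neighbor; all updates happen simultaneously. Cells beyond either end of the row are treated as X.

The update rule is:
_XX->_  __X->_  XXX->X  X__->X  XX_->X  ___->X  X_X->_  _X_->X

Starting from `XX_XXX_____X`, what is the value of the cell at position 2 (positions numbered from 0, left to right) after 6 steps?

XX__XXXXXX__
XXX__XXXXXX_
XXXX__XXXXX_
XXXXX__XXXX_
XXXXXX__XXX_
XXXXXXX__XX_
position 2 holds X

X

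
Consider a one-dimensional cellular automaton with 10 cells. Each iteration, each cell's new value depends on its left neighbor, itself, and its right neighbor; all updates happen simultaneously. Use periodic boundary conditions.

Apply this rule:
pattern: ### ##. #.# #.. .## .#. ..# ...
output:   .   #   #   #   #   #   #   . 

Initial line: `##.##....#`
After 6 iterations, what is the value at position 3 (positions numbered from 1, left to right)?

iteration 1: .#####..##
iteration 2: ##...#####
iteration 3: .##.##....
iteration 4: #######...
iteration 5: #.....##.#
iteration 6: ##...#####
position 3 holds .

.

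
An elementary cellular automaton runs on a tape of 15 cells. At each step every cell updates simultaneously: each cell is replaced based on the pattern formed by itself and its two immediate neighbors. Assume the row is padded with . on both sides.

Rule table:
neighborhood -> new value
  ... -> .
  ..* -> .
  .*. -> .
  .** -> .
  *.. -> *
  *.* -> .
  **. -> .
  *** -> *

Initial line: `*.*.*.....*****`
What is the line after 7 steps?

...........*...

step 1: .....*.....***.
step 2: ......*.....*.*
step 3: .......*.......
step 4: ........*......
step 5: .........*.....
step 6: ..........*....
step 7: ...........*...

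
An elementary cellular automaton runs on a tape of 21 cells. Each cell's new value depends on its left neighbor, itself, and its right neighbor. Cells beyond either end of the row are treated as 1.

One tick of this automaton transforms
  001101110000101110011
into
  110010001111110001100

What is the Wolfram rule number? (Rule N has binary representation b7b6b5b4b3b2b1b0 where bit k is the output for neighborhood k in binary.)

position 6: 111 → 0  (bit 7 = 0)
position 3: 110 → 0  (bit 6 = 0)
position 4: 101 → 1  (bit 5 = 1)
position 0: 100 → 1  (bit 4 = 1)
position 2: 011 → 0  (bit 3 = 0)
position 12: 010 → 1  (bit 2 = 1)
position 1: 001 → 1  (bit 1 = 1)
position 9: 000 → 1  (bit 0 = 1)
bits b7..b0 = 00110111 = 55

55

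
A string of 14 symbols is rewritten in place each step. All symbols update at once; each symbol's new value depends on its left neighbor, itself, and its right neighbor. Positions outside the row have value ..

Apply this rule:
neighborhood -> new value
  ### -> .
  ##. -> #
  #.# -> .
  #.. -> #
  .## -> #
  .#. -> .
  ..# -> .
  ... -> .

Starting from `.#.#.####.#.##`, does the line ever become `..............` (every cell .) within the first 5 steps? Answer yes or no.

.....#..#...##
......#..#..##
.......#..#.##
........#...##
.........#..##
step 5 is .........#..##, still not uniform .

no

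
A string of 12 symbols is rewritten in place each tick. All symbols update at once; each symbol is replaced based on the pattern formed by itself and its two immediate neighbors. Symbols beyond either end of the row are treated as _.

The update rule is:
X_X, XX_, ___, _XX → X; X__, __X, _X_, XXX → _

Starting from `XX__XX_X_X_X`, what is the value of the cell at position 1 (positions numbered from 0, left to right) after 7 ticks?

X

XX__XXX_X_X_
XX__X_XX_X__
XX___XXXX__X
XX_X_X__X___
XXX_X_____XX
X_XX__XXX_XX
_XXX__X_XXXX
position 1 holds X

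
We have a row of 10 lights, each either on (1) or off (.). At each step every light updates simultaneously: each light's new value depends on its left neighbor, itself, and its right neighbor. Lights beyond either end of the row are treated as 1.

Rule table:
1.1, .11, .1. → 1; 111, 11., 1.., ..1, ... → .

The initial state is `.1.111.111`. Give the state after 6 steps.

1111..11..
......1...
......1...  (fixed point — unchanged through step 6)

......1...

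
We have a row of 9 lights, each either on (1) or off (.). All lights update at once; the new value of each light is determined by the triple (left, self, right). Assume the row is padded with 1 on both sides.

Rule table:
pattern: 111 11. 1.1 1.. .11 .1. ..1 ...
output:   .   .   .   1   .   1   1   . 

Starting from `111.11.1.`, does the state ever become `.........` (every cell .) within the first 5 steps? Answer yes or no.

.......1.
1.....11.
.1...1...
.11.111.1
.........
all cells are . at step 5

yes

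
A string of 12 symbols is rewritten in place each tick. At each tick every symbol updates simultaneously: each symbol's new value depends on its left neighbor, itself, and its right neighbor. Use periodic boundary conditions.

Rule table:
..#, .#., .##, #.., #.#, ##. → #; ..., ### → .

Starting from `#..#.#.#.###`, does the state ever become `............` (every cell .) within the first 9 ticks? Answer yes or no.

##########..
#........###
##......##..
###....#####
..##..##....
.########...
##......##..  (repeats tick 3; period 4)
tick 9: ..##..##....
tick 9 is ..##..##...., still not uniform .

no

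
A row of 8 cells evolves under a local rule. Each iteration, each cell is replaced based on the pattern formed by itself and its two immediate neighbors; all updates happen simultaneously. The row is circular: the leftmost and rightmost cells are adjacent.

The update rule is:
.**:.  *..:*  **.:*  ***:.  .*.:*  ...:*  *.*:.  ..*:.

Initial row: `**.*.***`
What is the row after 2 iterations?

.*.*....
.*.*****

.*.*****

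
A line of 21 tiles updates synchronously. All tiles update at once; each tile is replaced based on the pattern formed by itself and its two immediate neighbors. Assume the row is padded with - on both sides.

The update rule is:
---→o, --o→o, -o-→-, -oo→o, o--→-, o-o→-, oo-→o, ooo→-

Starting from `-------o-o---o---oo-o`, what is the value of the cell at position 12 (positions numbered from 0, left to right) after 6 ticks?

-

ooooooo----oo--oooo--
o-----o-ooooo-oo--o-o
--oooo--o---o-oo-o---
ooo--o-o--oo--oo---oo
o-o-o----ooo-ooo-oooo
------oooo-o-o-o-o--o
position 12 holds -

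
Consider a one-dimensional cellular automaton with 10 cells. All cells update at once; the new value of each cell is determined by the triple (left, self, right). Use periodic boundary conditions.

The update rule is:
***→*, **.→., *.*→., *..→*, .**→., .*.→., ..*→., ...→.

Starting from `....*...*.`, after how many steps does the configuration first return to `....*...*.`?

.....*...*
*.....*...
.*.....*..
..*.....*.
...*.....*
*...*.....
.*...*....
..*...*...
...*...*..
....*...*.

10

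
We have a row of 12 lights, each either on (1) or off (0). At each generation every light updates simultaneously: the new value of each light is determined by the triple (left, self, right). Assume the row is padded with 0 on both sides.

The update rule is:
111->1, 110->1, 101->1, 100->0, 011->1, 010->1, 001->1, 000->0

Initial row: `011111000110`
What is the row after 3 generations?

111111111110

111111001110
111111011110
111111111110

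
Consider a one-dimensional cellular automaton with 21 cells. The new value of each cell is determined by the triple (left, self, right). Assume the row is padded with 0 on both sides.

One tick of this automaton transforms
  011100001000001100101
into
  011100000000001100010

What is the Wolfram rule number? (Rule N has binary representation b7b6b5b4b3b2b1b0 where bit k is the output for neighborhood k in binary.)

232

position 2: 111 → 1  (bit 7 = 1)
position 3: 110 → 1  (bit 6 = 1)
position 19: 101 → 1  (bit 5 = 1)
position 4: 100 → 0  (bit 4 = 0)
position 1: 011 → 1  (bit 3 = 1)
position 8: 010 → 0  (bit 2 = 0)
position 0: 001 → 0  (bit 1 = 0)
position 5: 000 → 0  (bit 0 = 0)
bits b7..b0 = 11101000 = 232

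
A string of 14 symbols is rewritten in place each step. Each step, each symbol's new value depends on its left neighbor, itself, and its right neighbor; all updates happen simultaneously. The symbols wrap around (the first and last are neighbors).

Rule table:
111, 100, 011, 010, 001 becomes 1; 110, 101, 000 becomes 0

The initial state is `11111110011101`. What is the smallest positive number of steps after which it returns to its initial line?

step 1: 11111101111001
step 2: 11111001110111
step 3: 11110111100111
step 4: 11100111011111
step 5: 11011110011111
step 6: 10011101111111
step 7: 01111001111111
step 8: 01110111111110
step 9: 11100111111101
step 10: 11011111111001
step 11: 10011111110111
step 12: 01111111100111
step 13: 01111111011110
step 14: 11111110011101

14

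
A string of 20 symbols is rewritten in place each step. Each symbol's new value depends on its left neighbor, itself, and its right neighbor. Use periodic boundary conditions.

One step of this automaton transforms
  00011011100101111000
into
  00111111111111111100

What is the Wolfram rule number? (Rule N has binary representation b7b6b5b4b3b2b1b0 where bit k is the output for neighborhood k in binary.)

254

position 7: 111 → 1  (bit 7 = 1)
position 4: 110 → 1  (bit 6 = 1)
position 5: 101 → 1  (bit 5 = 1)
position 9: 100 → 1  (bit 4 = 1)
position 3: 011 → 1  (bit 3 = 1)
position 11: 010 → 1  (bit 2 = 1)
position 2: 001 → 1  (bit 1 = 1)
position 0: 000 → 0  (bit 0 = 0)
bits b7..b0 = 11111110 = 254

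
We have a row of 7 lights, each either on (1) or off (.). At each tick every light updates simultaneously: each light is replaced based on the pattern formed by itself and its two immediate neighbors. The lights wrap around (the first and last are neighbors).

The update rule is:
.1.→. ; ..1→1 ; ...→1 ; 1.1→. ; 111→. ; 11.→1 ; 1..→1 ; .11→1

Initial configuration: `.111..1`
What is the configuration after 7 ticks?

tick 1: .1.111.
tick 2: 1..1.11
tick 3: 111..1.
tick 4: 1.111..
tick 5: ..1.111
tick 6: 11..1.1
tick 7: .111..1

.111..1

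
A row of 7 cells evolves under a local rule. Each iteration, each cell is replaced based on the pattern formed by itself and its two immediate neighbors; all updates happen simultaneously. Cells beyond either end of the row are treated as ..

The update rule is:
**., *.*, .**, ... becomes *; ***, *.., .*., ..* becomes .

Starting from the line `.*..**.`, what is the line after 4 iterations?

.**..*.

....**.
***.**.
*.****.
.**..*.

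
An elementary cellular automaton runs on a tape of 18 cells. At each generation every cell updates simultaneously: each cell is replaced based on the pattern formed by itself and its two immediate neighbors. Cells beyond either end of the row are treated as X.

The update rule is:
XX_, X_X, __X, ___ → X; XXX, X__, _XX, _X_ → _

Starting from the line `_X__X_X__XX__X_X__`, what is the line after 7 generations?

X__X_X__X_X_X_X__X
X_X_X__X_X_X_X__X_
XX_X__X_X_X_X__X_X
_XX__X_X_X_X__X_X_
X_X_X_X_X_X__X_X_X
XX_X_X_X_X__X_X_X_
_XX_X_X_X__X_X_X_X

_XX_X_X_X__X_X_X_X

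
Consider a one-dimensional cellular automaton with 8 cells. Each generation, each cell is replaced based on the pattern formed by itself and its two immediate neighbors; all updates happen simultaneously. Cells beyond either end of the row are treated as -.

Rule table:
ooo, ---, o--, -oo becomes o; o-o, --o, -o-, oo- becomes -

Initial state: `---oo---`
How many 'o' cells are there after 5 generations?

6

oo-o-ooo
o----oo-
-ooo-o-o
-oo-----
-o-ooooo
count of o: 6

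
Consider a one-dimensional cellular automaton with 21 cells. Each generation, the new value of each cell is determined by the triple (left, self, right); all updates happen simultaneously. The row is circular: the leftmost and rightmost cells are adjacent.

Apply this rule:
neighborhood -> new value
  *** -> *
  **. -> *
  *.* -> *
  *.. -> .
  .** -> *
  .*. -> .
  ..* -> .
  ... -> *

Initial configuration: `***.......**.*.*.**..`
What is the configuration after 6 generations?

***.*****.***.*.***..
**************.****..
*******************..
*******************..  (fixed point — unchanged through generation 6)

*******************..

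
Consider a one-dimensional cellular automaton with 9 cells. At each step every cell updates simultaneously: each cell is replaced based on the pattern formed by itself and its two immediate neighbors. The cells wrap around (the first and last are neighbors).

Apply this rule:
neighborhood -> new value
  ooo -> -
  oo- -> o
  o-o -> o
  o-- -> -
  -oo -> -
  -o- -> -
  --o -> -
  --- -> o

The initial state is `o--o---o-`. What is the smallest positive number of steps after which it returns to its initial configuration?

36

-----o--o
-ooo-----
---o-oooo
-o--o---o
o-----o--
--ooo----
o---o-ooo
o-o--o---
-o-----o-
---ooo---
oo---o-oo
-o-o--o--
--o-----o
----ooo--
ooo---o-o
--o-o--o-
o--o-----
-----ooo-
oooo---o-
---o-o--o
-o--o----
------ooo
-oooo---o
o---o-o--
--o--o---
o------oo
o-oooo---
-o---o-o-
---o--o--
oo------o
-o-oooo--
--o---o-o
----o--o-
ooo------
--o-oooo-
o--o---o-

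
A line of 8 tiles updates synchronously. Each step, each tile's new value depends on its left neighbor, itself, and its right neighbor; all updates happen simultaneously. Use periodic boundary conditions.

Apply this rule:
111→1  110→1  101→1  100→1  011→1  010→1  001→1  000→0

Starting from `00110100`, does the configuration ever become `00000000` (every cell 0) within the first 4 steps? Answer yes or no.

no

step 1: 01111110
step 2: 11111111
step 3: 11111111  (fixed point — unchanged through step 4)
step 4 is 11111111, still not uniform 0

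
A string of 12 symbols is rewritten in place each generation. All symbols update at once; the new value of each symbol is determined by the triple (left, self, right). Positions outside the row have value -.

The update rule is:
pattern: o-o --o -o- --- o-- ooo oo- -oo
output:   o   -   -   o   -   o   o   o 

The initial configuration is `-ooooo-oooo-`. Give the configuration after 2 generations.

-oooooooooo-

generation 1: -oooooooooo-
generation 2: -oooooooooo-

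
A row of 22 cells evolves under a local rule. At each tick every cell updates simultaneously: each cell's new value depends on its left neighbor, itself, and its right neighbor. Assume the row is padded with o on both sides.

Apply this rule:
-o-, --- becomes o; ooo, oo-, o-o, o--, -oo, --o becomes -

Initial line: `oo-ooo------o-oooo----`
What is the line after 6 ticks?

-------oooo-o------oo-
-ooooo------o-oooo----
-------oooo-o------oo-  (repeats tick 1; period 2)
tick 6: -ooooo------o-oooo----

-ooooo------o-oooo----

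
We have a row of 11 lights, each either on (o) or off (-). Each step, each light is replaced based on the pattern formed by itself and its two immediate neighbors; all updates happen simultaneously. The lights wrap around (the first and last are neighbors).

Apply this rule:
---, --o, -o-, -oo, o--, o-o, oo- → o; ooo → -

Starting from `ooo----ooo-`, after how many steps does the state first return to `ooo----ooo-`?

2

step 1: o-oooooo-oo
step 2: ooo----ooo-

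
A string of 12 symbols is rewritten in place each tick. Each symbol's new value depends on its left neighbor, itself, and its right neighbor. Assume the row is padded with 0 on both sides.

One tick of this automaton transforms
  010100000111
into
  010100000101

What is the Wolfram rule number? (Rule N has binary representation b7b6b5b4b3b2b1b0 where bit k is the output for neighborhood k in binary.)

76

position 10: 111 → 0  (bit 7 = 0)
position 11: 110 → 1  (bit 6 = 1)
position 2: 101 → 0  (bit 5 = 0)
position 4: 100 → 0  (bit 4 = 0)
position 9: 011 → 1  (bit 3 = 1)
position 1: 010 → 1  (bit 2 = 1)
position 0: 001 → 0  (bit 1 = 0)
position 5: 000 → 0  (bit 0 = 0)
bits b7..b0 = 01001100 = 76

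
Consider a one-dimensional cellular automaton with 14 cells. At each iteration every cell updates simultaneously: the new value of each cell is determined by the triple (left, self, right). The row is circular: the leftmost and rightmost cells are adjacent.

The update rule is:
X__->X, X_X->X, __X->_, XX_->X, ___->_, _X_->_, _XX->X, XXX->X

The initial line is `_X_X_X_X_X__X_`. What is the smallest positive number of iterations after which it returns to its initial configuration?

iteration 1: __X_X_X_X_X__X
iteration 2: X__X_X_X_X_X__
iteration 3: _X__X_X_X_X_X_
iteration 4: __X__X_X_X_X_X
iteration 5: X__X__X_X_X_X_
iteration 6: _X__X__X_X_X_X
iteration 7: X_X__X__X_X_X_
iteration 8: _X_X__X__X_X_X
iteration 9: X_X_X__X__X_X_
iteration 10: _X_X_X__X__X_X
iteration 11: X_X_X_X__X__X_
iteration 12: _X_X_X_X__X__X
iteration 13: X_X_X_X_X__X__
iteration 14: _X_X_X_X_X__X_

14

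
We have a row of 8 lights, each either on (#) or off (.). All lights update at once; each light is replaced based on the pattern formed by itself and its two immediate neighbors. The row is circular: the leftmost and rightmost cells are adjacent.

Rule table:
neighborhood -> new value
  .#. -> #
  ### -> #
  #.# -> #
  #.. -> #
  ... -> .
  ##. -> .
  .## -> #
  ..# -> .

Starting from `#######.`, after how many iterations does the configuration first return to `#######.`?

######.#
#####.##
####.###
###.####
##.#####
#.######
.#######
#######.

8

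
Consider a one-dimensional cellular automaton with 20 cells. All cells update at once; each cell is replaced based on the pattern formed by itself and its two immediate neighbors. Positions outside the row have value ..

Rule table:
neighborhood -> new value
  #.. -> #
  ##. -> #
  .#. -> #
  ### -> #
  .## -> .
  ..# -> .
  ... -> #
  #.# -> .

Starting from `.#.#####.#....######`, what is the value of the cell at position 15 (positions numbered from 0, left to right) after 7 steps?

.#..####.####..#####
.##..###..####..####
..##..###..####..###
#..##..###..####..##
##..##..###..####..#
.##..##..###..####.#
..##..##..###..###.#
position 15 holds #

#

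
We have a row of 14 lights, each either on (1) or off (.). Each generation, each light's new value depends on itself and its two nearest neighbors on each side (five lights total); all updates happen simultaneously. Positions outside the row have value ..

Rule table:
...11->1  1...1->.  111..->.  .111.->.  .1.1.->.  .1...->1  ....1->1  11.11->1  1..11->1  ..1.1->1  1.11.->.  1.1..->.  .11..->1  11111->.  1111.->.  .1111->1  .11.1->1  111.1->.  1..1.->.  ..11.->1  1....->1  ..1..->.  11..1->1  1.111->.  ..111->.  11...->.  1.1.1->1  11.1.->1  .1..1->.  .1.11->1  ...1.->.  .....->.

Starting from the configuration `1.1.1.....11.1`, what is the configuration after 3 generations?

generation 1: 1.1..11.11111.
generation 2: 1...1111.1....
generation 3: .1.1.1..1.11..

.1.1.1..1.11..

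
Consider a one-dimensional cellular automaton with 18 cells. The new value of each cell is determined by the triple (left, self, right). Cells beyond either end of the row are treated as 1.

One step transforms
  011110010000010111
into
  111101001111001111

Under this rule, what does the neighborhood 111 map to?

1

At position 2 the neighborhood is 111; the next row has 1 there.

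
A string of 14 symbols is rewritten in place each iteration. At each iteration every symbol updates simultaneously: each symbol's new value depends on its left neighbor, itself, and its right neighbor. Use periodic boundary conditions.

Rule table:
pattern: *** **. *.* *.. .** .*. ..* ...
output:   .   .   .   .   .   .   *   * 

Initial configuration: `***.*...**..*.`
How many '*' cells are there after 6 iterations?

9

......**...*..
******...**..*
.......**...*.
*******...**..
........**...*
.*******...**.
count of *: 9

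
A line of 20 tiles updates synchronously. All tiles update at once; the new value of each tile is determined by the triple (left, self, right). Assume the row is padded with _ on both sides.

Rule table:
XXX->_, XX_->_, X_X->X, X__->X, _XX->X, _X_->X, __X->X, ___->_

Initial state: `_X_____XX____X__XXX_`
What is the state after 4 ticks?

X_____XX_X__XXXXX_X_

tick 1: XXX___XX_X__XXXXX__X
tick 2: X__X_XX_XXXXX____XXX
tick 3: XXXXXX_XX____X__XX__
tick 4: X_____XX_X__XXXXX_X_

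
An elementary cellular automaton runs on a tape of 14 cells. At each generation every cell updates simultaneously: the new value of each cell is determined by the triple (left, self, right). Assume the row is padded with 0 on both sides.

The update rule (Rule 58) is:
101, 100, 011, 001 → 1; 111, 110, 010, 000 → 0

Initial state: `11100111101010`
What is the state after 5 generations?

01100101010101

generation 1: 10011100010101
generation 2: 01110010101010
generation 3: 11001101010101
generation 4: 10111010101010
generation 5: 01100101010101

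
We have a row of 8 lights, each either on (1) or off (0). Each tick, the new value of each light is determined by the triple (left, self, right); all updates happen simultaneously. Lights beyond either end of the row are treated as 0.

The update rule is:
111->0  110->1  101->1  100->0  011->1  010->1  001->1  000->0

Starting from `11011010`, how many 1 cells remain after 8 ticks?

4

tick 1: 11111110
tick 2: 10000010
tick 3: 10000110
tick 4: 10001110
tick 5: 10011010
tick 6: 10111110
tick 7: 11100010
tick 8: 10100110
count of 1: 4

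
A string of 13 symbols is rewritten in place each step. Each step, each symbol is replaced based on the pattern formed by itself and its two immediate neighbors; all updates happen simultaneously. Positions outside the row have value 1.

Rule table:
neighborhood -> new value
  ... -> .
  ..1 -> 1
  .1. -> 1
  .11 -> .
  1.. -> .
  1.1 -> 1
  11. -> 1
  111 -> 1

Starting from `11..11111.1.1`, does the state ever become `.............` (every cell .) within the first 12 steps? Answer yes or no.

no

11.1.1111111.
11111.1111111
111111.111111
1111111.11111
11111111.1111
111111111.111
1111111111.11
11111111111.1
111111111111.
1111111111111
1111111111111  (fixed point — unchanged through step 12)
step 12 is 1111111111111, still not uniform .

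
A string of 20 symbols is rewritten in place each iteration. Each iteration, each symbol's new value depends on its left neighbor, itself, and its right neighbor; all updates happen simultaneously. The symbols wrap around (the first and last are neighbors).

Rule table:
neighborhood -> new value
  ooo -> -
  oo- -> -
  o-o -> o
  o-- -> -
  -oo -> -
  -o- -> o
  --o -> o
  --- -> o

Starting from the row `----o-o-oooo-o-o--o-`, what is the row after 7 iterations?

oooooooo----oooo-oo-
---------ooo----o--o
-oooooooo----oooo-oo
o---------ooo----o--
o-oooooooo----oooo-o
-o---------ooo----o-
oo-oooooooo----oooo-

oo-oooooooo----oooo-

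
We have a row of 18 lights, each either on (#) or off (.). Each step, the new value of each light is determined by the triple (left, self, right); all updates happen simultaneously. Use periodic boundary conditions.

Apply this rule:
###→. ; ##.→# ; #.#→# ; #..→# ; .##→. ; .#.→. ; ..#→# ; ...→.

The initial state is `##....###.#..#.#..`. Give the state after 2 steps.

.##..#..##.##.#.##
#.###.##.##.##.#.#

#.###.##.##.##.#.#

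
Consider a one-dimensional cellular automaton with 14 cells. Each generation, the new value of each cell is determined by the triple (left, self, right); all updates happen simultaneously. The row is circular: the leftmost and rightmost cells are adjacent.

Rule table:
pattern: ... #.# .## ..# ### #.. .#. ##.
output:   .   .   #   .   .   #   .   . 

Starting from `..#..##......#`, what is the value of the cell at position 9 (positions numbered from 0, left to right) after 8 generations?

#..#.#.#......
.#......#.....
..#......#....
...#......#...
....#......#..
.....#......#.
......#......#
#......#......
position 9 holds .

.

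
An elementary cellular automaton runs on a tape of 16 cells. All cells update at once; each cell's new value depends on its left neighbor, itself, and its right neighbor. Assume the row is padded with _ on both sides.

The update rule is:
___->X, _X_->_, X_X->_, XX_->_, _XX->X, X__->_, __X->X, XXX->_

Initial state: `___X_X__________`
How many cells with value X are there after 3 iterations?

10

XXX____XXXXXXXXX
X___XXXX________
__XXX____XXXXXXX
count of X: 10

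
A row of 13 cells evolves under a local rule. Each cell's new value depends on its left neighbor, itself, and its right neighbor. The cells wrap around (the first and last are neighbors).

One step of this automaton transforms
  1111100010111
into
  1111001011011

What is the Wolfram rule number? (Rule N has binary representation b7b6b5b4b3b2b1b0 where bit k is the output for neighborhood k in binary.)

165

position 0: 111 → 1  (bit 7 = 1)
position 4: 110 → 0  (bit 6 = 0)
position 9: 101 → 1  (bit 5 = 1)
position 5: 100 → 0  (bit 4 = 0)
position 10: 011 → 0  (bit 3 = 0)
position 8: 010 → 1  (bit 2 = 1)
position 7: 001 → 0  (bit 1 = 0)
position 6: 000 → 1  (bit 0 = 1)
bits b7..b0 = 10100101 = 165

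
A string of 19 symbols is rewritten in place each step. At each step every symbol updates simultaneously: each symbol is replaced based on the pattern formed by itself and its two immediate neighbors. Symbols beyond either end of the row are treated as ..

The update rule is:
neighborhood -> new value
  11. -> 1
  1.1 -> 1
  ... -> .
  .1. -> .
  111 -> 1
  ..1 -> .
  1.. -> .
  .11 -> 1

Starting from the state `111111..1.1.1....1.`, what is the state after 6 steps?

111111.............

step 1: 111111...1.1.......
step 2: 111111....1........
step 3: 111111.............
step 4: 111111.............  (fixed point — unchanged through step 6)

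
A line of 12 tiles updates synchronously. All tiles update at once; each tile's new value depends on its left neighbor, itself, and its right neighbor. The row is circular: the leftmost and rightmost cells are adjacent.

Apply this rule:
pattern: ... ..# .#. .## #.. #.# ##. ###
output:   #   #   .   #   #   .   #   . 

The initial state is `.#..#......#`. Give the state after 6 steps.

..##.######.
####.#....##
...#..#####.
###.###...##
..#.#.#####.
##....#...##

##....#...##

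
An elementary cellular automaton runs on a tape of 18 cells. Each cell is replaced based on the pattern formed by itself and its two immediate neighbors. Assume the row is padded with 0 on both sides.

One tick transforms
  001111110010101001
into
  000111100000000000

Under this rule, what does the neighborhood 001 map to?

0

At position 1 the neighborhood is 001; the next row has 0 there.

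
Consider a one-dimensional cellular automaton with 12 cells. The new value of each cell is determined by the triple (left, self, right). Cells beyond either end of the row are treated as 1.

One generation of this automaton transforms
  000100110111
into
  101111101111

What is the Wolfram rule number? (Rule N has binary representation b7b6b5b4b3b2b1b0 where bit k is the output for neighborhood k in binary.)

position 10: 111 → 1  (bit 7 = 1)
position 7: 110 → 0  (bit 6 = 0)
position 8: 101 → 1  (bit 5 = 1)
position 0: 100 → 1  (bit 4 = 1)
position 6: 011 → 1  (bit 3 = 1)
position 3: 010 → 1  (bit 2 = 1)
position 2: 001 → 1  (bit 1 = 1)
position 1: 000 → 0  (bit 0 = 0)
bits b7..b0 = 10111110 = 190

190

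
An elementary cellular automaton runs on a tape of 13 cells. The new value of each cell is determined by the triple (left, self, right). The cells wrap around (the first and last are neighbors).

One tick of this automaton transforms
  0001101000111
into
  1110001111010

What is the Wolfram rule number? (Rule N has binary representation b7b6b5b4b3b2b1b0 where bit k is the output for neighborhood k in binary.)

151

position 11: 111 → 1  (bit 7 = 1)
position 4: 110 → 0  (bit 6 = 0)
position 5: 101 → 0  (bit 5 = 0)
position 0: 100 → 1  (bit 4 = 1)
position 3: 011 → 0  (bit 3 = 0)
position 6: 010 → 1  (bit 2 = 1)
position 2: 001 → 1  (bit 1 = 1)
position 1: 000 → 1  (bit 0 = 1)
bits b7..b0 = 10010111 = 151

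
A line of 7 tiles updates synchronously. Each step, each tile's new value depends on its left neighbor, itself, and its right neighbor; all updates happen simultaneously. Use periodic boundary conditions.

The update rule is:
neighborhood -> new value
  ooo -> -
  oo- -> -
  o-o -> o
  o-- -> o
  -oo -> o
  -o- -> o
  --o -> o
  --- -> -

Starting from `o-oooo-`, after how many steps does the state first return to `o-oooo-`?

ooo---o
---o-oo
o-oooo-

3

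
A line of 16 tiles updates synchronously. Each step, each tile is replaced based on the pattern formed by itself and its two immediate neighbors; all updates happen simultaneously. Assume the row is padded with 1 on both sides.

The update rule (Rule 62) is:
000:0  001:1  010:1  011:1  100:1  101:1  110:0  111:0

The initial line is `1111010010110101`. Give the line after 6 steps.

0000111111101111
1001100000011000
0111010000110101
1100111001101111
0011100111011000
1110011100110101

1110011100110101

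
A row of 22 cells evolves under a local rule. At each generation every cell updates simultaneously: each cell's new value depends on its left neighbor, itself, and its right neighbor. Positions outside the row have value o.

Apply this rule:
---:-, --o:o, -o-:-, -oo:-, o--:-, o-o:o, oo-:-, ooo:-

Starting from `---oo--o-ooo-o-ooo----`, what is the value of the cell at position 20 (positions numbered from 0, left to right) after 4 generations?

--o---o-o---o-o------o
-o---o-o---o-o------o-
o---o-o---o-o------o-o
---o-o---o-o------o-o-
position 20 holds o

o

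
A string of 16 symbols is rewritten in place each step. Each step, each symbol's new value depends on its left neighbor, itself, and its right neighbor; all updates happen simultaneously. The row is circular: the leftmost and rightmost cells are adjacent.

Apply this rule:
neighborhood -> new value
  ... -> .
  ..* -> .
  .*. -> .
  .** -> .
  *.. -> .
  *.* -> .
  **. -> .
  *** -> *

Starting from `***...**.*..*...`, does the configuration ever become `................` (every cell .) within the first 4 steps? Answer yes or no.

yes

step 1: .*..............
step 2: ................
all cells are . at step 2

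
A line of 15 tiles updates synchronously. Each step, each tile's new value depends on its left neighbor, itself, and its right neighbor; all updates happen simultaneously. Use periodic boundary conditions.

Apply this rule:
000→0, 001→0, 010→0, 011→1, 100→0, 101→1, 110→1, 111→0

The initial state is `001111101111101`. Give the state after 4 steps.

000000000000110

step 1: 001000111000110
step 2: 000000101000110
step 3: 000000010000110
step 4: 000000000000110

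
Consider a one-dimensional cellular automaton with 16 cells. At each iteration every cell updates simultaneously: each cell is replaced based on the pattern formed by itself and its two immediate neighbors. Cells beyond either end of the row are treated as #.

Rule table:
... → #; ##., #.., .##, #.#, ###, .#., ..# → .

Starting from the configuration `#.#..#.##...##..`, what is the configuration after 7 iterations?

iteration 1: ..........#.....
iteration 2: .########...###.
iteration 3: ..........#.....  (repeats iteration 1; period 2)
iteration 7: ..........#.....

..........#.....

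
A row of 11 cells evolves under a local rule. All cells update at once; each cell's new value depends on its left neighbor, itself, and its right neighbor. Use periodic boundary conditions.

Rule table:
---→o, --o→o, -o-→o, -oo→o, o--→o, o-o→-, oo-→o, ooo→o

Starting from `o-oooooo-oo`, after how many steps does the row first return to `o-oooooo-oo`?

1

o-oooooo-oo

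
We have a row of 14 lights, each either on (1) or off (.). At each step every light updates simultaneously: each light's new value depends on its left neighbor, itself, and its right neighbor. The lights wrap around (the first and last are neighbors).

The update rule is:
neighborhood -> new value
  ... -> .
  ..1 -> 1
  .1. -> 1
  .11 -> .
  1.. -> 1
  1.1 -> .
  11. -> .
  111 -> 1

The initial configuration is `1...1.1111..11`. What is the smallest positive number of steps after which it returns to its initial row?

step 1: .1.11..11.11.1
step 2: .1...11......1
step 3: .11.1..1....11
step 4: ....11111..1..
step 5: ...1.111.1111.
step 6: ..11..1...11.1
step 7: 11..1111.1...1
step 8: 1.11.11..11.1.
step 9: 1......11...1.
step 10: 11....1..1.11.
step 11: ..1..11111....
step 12: .1111.111.1...
step 13: 1.11...1..11..
step 14: 1...1.1111..11

14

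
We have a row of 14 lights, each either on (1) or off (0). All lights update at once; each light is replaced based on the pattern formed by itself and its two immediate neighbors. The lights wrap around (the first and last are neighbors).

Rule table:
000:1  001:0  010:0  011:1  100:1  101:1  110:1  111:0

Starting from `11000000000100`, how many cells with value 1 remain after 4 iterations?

6

11111111110010
10000000011001
11111111011101
00000001110111
count of 1: 6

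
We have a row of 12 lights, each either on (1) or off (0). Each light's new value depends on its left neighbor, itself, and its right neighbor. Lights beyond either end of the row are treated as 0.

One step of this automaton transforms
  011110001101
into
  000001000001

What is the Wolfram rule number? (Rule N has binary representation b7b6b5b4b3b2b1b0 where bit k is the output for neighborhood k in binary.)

20

position 2: 111 → 0  (bit 7 = 0)
position 4: 110 → 0  (bit 6 = 0)
position 10: 101 → 0  (bit 5 = 0)
position 5: 100 → 1  (bit 4 = 1)
position 1: 011 → 0  (bit 3 = 0)
position 11: 010 → 1  (bit 2 = 1)
position 0: 001 → 0  (bit 1 = 0)
position 6: 000 → 0  (bit 0 = 0)
bits b7..b0 = 00010100 = 20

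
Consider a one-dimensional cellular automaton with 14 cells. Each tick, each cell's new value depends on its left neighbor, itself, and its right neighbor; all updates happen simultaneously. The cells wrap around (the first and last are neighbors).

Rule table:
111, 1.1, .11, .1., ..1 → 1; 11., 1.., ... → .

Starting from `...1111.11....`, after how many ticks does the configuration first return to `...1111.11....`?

14

tick 1: ..1111.11.....
tick 2: .1111.11......
tick 3: 1111.11.......
tick 4: 111.11.......1
tick 5: 11.11.......11
tick 6: 1.11.......111
tick 7: .11.......1111
tick 8: 11.......1111.
tick 9: 1.......1111.1
tick 10: .......1111.11
tick 11: ......1111.11.
tick 12: .....1111.11..
tick 13: ....1111.11...
tick 14: ...1111.11....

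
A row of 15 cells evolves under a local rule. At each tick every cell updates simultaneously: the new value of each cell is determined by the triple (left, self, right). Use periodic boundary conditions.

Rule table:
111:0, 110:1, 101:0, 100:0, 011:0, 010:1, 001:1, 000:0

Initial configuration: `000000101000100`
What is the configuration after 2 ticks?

000010101010100

000001101001100
000010101010100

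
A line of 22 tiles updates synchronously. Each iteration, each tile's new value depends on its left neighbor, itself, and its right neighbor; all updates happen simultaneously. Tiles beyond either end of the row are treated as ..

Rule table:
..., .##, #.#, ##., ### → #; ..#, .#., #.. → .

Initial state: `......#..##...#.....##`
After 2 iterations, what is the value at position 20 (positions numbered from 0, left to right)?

iteration 1: #####....##.#...###.##
iteration 2: #####.##.###..#.######
position 20 holds #

#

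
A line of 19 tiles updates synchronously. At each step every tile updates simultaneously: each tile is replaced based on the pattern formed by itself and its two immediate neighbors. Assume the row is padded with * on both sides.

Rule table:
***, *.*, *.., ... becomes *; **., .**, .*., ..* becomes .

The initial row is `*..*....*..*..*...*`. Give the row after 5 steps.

.*.*.*..*.*..**..*.

step 1: .*..***..*..*..**..
step 2: *.*..*.*..*..*...*.
step 3: .*.*..*.*..*..**..*
step 4: *.*.*..*.*..*...*..
step 5: .*.*.*..*.*..**..*.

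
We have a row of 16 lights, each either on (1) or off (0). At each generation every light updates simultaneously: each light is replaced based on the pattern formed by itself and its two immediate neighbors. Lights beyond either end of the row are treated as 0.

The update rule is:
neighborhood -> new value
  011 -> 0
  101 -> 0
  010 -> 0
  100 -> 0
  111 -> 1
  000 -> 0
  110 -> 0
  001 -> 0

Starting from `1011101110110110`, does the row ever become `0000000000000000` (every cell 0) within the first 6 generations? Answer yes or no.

0001000100000000
0000000000000000
all cells are 0 at generation 2

yes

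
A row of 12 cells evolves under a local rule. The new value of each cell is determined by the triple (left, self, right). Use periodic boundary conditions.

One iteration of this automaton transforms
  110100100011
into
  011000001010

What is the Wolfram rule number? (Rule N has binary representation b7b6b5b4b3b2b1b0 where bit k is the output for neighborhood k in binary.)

position 0: 111 → 0  (bit 7 = 0)
position 1: 110 → 1  (bit 6 = 1)
position 2: 101 → 1  (bit 5 = 1)
position 4: 100 → 0  (bit 4 = 0)
position 10: 011 → 1  (bit 3 = 1)
position 3: 010 → 0  (bit 2 = 0)
position 5: 001 → 0  (bit 1 = 0)
position 8: 000 → 1  (bit 0 = 1)
bits b7..b0 = 01101001 = 105

105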